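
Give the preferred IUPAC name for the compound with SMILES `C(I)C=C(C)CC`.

1-iodo-3-methylpent-2-ene

Counting along the main chain through the multiple bond gives 5 carbons: the parent is pentane.
There is one C=C double bond, indicated by the ending -ene.
The numbering direction is chosen so that numbering from this end puts the double bond at C-2 rather than C-3.
This places the double bond between C-2 and C-3; an iodo group at C-1; a methyl group at C-3.
The substituents are ordered alphabetically, ignoring any di-/tri- multipliers.
Assembling the pieces gives 1-iodo-3-methylpent-2-ene.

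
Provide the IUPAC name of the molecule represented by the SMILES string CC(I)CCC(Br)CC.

5-bromo-2-iodoheptane

The longest carbon chain is 7 atoms: the parent is heptane.
Choose the numbering such that the substituent locant set {2,5} is lower than {3,6} at the first point of difference.
That gives a bromo group at C-5; an iodo group at C-2.
The substituents are ordered alphabetically, ignoring any di-/tri- multipliers.
Assembling the pieces gives 5-bromo-2-iodoheptane.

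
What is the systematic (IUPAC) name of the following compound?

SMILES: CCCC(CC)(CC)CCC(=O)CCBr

Counting along the main chain through the carbonyl gives 9 carbons: the parent is nonane.
The principal characteristic group is a ketone (C=O on an internal carbon), named with the suffix -one.
Choose the numbering such that numbering from this end puts the carbonyl group at C-3 rather than C-7.
This places the carbonyl at C-3; a bromo group at C-1; two ethyl groups at C-6.
Substituent prefixes are cited in alphabetical order (multiplying prefixes like di-/tri- are ignored for ordering).
The name is 1-bromo-6,6-diethylnonan-3-one.

1-bromo-6,6-diethylnonan-3-one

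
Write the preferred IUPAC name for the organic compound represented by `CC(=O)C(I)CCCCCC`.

3-iodononan-2-one

The longest chain bearing the carbonyl is 9 carbons long (nonane).
The principal characteristic group is a ketone (C=O on an internal carbon), named with the suffix -one.
Choose the numbering such that numbering from this end puts the carbonyl group at C-2 rather than C-8.
With this numbering: the carbonyl at C-2; an iodo group at C-3.
The name is 3-iodononan-2-one.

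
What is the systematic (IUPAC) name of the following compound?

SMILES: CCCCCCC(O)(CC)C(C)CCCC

The longest carbon chain that includes the –OH group has 12 carbons, so the parent hydride is dodecane.
An alcohol (–OH) is the principal characteristic group, giving the suffix -ol.
The numbering direction is chosen so that numbering from this end puts the hydroxyl group at C-6 rather than C-7.
With this numbering: the hydroxyl at C-6; an ethyl group at C-6; a methyl group at C-5.
Prefixes are listed alphabetically: ethyl, methyl.
The name is 6-ethyl-5-methyldodecan-6-ol.

6-ethyl-5-methyldodecan-6-ol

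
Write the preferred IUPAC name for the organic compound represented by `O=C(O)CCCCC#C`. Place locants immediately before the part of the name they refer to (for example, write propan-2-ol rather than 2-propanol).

hept-6-ynoic acid

The longest carbon chain that includes the –COOH group and the multiple bond has 7 carbons, so the parent hydride is heptane.
A carboxylic acid (terminal –COOH) is the principal characteristic group, giving the suffix -oic acid.
The chain contains a C≡C triple bond, so the unsaturation ending is -yne.
Number the chain so that the carboxylic acid carbon is C-1 by definition.
That gives the triple bond between C-6 and C-7.
Assembling the pieces gives hept-6-ynoic acid.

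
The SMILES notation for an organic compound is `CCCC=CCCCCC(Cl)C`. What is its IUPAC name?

10-chloroundec-4-ene

The longest chain bearing the multiple bond is 11 carbons long (undecane).
There is one C=C double bond, indicated by the ending -ene.
Number the chain so that numbering from this end puts the double bond at C-4 rather than C-7.
That gives the double bond between C-4 and C-5; a chloro group at C-10.
The name is 10-chloroundec-4-ene.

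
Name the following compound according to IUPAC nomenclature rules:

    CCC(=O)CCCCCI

The longest carbon chain that includes the carbonyl has 8 carbons, so the parent hydride is octane.
A ketone (C=O on an internal carbon) is the principal characteristic group, giving the suffix -one.
Number the chain so that numbering from this end puts the carbonyl group at C-3 rather than C-6.
This places the carbonyl at C-3; an iodo group at C-8.
The name is 8-iodooctan-3-one.

8-iodooctan-3-one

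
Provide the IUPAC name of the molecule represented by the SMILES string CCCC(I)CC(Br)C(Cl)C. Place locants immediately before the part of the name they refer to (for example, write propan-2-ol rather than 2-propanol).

3-bromo-2-chloro-5-iodooctane

The longest carbon chain is 8 atoms: the parent is octane.
The numbering direction is chosen so that the substituent locant set {2,3,5} is lower than {4,6,7} at the first point of difference.
This places a bromo group at C-3; a chloro group at C-2; an iodo group at C-5.
Substituent prefixes are cited in alphabetical order (multiplying prefixes like di-/tri- are ignored for ordering).
Assembling the pieces gives 3-bromo-2-chloro-5-iodooctane.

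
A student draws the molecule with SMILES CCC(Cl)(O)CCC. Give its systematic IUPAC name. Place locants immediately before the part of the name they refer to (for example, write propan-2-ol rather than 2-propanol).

Counting along the main chain through the –OH group gives 6 carbons: the parent is hexane.
The principal characteristic group is an alcohol (–OH), named with the suffix -ol.
The numbering direction is chosen so that numbering from this end puts the hydroxyl group at C-3 rather than C-4.
With this numbering: the hydroxyl at C-3; a chloro group at C-3.
Putting it together: 3-chlorohexan-3-ol.

3-chlorohexan-3-ol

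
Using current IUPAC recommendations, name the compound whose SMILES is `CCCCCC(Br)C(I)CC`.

The longest continuous carbon chain has 9 atoms, so the parent hydride is nonane.
Choose the numbering such that the substituent locant set {3,4} is lower than {6,7} at the first point of difference.
This places a bromo group at C-4; an iodo group at C-3.
Substituent prefixes are cited in alphabetical order (multiplying prefixes like di-/tri- are ignored for ordering).
The name is 4-bromo-3-iodononane.

4-bromo-3-iodononane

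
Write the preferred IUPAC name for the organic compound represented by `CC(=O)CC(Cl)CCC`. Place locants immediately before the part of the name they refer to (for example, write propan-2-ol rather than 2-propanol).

Counting along the main chain through the carbonyl gives 7 carbons: the parent is heptane.
The principal characteristic group is a ketone (C=O on an internal carbon), named with the suffix -one.
The numbering direction is chosen so that numbering from this end puts the carbonyl group at C-2 rather than C-6.
That gives the carbonyl at C-2; a chloro group at C-4.
Putting it together: 4-chloroheptan-2-one.

4-chloroheptan-2-one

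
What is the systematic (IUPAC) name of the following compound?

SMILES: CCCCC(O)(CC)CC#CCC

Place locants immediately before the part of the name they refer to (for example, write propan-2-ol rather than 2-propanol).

The longest chain bearing the –OH group and the multiple bond is 10 carbons long (decane).
An alcohol (–OH) is the principal characteristic group, giving the suffix -ol.
A C≡C triple bond in the chain gives the infix -yne-.
The numbering direction is chosen so that numbering from this end puts the hydroxyl group at C-5 rather than C-6.
That gives the hydroxyl at C-5; the triple bond between C-7 and C-8; an ethyl group at C-5.
The name is 5-ethyldec-7-yn-5-ol.

5-ethyldec-7-yn-5-ol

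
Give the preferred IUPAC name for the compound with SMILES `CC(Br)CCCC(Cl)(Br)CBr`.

1,2,6-tribromo-2-chloroheptane

The longest continuous carbon chain has 7 atoms, so the parent hydride is heptane.
The numbering direction is chosen so that the substituent locant set {1,2,2,6} is lower than {2,6,6,7} at the first point of difference.
This places bromo groups at C-1 and C-2 and C-6; a chloro group at C-2.
Prefixes are listed alphabetically: bromo, chloro.
Putting it together: 1,2,6-tribromo-2-chloroheptane.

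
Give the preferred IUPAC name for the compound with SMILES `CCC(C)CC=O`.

3-methylpentanal

Counting along the main chain through the –CHO group gives 5 carbons: the parent is pentane.
The highest-priority functional group is an aldehyde (terminal –CHO), so the name ends in -al.
Number the chain so that the aldehyde carbon is C-1 by definition.
This places a methyl group at C-3.
Putting it together: 3-methylpentanal.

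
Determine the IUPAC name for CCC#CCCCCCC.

Counting along the main chain through the multiple bond gives 10 carbons: the parent is decane.
A C≡C triple bond in the chain gives the infix -yne-.
Number the chain so that numbering from this end puts the triple bond at C-3 rather than C-7.
That gives the triple bond between C-3 and C-4.
The name is dec-3-yne.

dec-3-yne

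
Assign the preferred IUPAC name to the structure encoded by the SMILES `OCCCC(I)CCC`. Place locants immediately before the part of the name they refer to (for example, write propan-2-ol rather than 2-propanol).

The longest chain bearing the –OH group is 7 carbons long (heptane).
The principal characteristic group is an alcohol (–OH), named with the suffix -ol.
Choose the numbering such that numbering from this end puts the hydroxyl group at C-1 rather than C-7.
That gives the hydroxyl at C-1; an iodo group at C-4.
Assembling the pieces gives 4-iodoheptan-1-ol.

4-iodoheptan-1-ol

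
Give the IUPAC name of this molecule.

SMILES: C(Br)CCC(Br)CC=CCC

6,9-dibromonon-3-ene

The longest chain bearing the multiple bond is 9 carbons long (nonane).
A C=C double bond in the chain gives the infix -ene-.
The numbering direction is chosen so that numbering from this end puts the double bond at C-3 rather than C-6.
This places the double bond between C-3 and C-4; bromo groups at C-6 and C-9.
Putting it together: 6,9-dibromonon-3-ene.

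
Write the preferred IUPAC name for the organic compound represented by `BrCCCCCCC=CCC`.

Counting along the main chain through the multiple bond gives 10 carbons: the parent is decane.
The chain contains a C=C double bond, so the unsaturation ending is -ene.
Number the chain so that numbering from this end puts the double bond at C-3 rather than C-7.
This places the double bond between C-3 and C-4; a bromo group at C-10.
Putting it together: 10-bromodec-3-ene.

10-bromodec-3-ene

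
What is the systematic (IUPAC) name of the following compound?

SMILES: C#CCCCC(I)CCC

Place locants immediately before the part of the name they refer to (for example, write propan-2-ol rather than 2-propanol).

The longest chain bearing the multiple bond is 9 carbons long (nonane).
A C≡C triple bond in the chain gives the infix -yne-.
The numbering direction is chosen so that numbering from this end puts the triple bond at C-1 rather than C-8.
With this numbering: the triple bond between C-1 and C-2; an iodo group at C-6.
Putting it together: 6-iodonon-1-yne.

6-iodonon-1-yne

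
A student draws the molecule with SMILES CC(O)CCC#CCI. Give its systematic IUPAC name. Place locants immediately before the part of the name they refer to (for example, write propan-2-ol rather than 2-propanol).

7-iodohept-5-yn-2-ol

The longest chain bearing the –OH group and the multiple bond is 7 carbons long (heptane).
The highest-priority functional group is an alcohol (–OH), so the name ends in -ol.
There is one C≡C triple bond, indicated by the ending -yne.
Choose the numbering such that numbering from this end puts the hydroxyl group at C-2 rather than C-6.
With this numbering: the hydroxyl at C-2; the triple bond between C-5 and C-6; an iodo group at C-7.
The name is 7-iodohept-5-yn-2-ol.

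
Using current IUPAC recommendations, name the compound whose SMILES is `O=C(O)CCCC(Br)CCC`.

The longest chain bearing the –COOH group is 8 carbons long (octane).
The principal characteristic group is a carboxylic acid (terminal –COOH), named with the suffix -oic acid.
Choose the numbering such that the carboxylic acid carbon is C-1 by definition.
With this numbering: a bromo group at C-5.
Putting it together: 5-bromooctanoic acid.

5-bromooctanoic acid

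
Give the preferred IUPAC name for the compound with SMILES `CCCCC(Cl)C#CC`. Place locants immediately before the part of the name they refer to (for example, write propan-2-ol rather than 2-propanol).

4-chlorooct-2-yne

Counting along the main chain through the multiple bond gives 8 carbons: the parent is octane.
A C≡C triple bond in the chain gives the infix -yne-.
Choose the numbering such that numbering from this end puts the triple bond at C-2 rather than C-6.
That gives the triple bond between C-2 and C-3; a chloro group at C-4.
Putting it together: 4-chlorooct-2-yne.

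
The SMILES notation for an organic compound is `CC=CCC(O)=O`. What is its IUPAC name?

Counting along the main chain through the –COOH group and the multiple bond gives 5 carbons: the parent is pentane.
The highest-priority functional group is a carboxylic acid (terminal –COOH), so the name ends in -oic acid.
The chain contains a C=C double bond, so the unsaturation ending is -ene.
Number the chain so that the carboxylic acid carbon is C-1 by definition.
That gives the double bond between C-3 and C-4.
The name is pent-3-enoic acid.

pent-3-enoic acid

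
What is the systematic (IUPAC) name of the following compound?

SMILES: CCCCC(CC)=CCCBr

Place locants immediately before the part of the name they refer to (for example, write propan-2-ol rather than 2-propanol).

The longest chain bearing the multiple bond is 8 carbons long (octane).
A C=C double bond in the chain gives the infix -ene-.
Choose the numbering such that numbering from this end puts the double bond at C-3 rather than C-5.
That gives the double bond between C-3 and C-4; a bromo group at C-1; an ethyl group at C-4.
Substituent prefixes are cited in alphabetical order (multiplying prefixes like di-/tri- are ignored for ordering).
Putting it together: 1-bromo-4-ethyloct-3-ene.

1-bromo-4-ethyloct-3-ene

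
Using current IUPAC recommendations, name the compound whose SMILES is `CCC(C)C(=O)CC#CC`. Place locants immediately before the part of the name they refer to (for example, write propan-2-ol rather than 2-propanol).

Counting along the main chain through the carbonyl and the multiple bond gives 8 carbons: the parent is octane.
A ketone (C=O on an internal carbon) is the principal characteristic group, giving the suffix -one.
A C≡C triple bond in the chain gives the infix -yne-.
Choose the numbering such that numbering from this end puts the carbonyl group at C-4 rather than C-5.
That gives the carbonyl at C-4; the triple bond between C-6 and C-7; a methyl group at C-3.
The name is 3-methyloct-6-yn-4-one.

3-methyloct-6-yn-4-one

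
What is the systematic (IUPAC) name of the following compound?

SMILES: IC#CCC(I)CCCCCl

The longest chain bearing the multiple bond is 8 carbons long (octane).
The chain contains a C≡C triple bond, so the unsaturation ending is -yne.
Choose the numbering such that numbering from this end puts the triple bond at C-1 rather than C-7.
With this numbering: the triple bond between C-1 and C-2; a chloro group at C-8; iodo groups at C-1 and C-4.
Substituent prefixes are cited in alphabetical order (multiplying prefixes like di-/tri- are ignored for ordering).
The name is 8-chloro-1,4-diiodooct-1-yne.

8-chloro-1,4-diiodooct-1-yne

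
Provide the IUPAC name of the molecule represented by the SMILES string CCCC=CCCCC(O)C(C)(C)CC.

The longest chain bearing the –OH group and the multiple bond is 12 carbons long (dodecane).
The highest-priority functional group is an alcohol (–OH), so the name ends in -ol.
The chain contains a C=C double bond, so the unsaturation ending is -ene.
Number the chain so that numbering from this end puts the hydroxyl group at C-4 rather than C-9.
With this numbering: the hydroxyl at C-4; the double bond between C-8 and C-9; two methyl groups at C-3.
The name is 3,3-dimethyldodec-8-en-4-ol.

3,3-dimethyldodec-8-en-4-ol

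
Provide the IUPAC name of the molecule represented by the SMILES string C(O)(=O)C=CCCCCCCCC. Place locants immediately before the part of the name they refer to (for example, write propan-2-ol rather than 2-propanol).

The longest carbon chain that includes the –COOH group and the multiple bond has 11 carbons, so the parent hydride is undecane.
The highest-priority functional group is a carboxylic acid (terminal –COOH), so the name ends in -oic acid.
There is one C=C double bond, indicated by the ending -ene.
Choose the numbering such that the carboxylic acid carbon is C-1 by definition.
That gives the double bond between C-2 and C-3.
The name is undec-2-enoic acid.

undec-2-enoic acid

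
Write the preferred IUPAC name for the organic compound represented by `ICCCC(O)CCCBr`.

The longest carbon chain that includes the –OH group has 7 carbons, so the parent hydride is heptane.
The principal characteristic group is an alcohol (–OH), named with the suffix -ol.
Number the chain so that the locant sets are identical either way, so the alphabetically earlier bromo substituent takes the lower locant (1 rather than 7).
With this numbering: the hydroxyl at C-4; a bromo group at C-1; an iodo group at C-7.
Substituent prefixes are cited in alphabetical order (multiplying prefixes like di-/tri- are ignored for ordering).
The name is 1-bromo-7-iodoheptan-4-ol.

1-bromo-7-iodoheptan-4-ol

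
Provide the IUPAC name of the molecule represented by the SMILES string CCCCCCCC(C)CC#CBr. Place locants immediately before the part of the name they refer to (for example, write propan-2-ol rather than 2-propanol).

Counting along the main chain through the multiple bond gives 11 carbons: the parent is undecane.
The chain contains a C≡C triple bond, so the unsaturation ending is -yne.
Choose the numbering such that numbering from this end puts the triple bond at C-1 rather than C-10.
This places the triple bond between C-1 and C-2; a bromo group at C-1; a methyl group at C-4.
The substituents are ordered alphabetically, ignoring any di-/tri- multipliers.
The name is 1-bromo-4-methylundec-1-yne.

1-bromo-4-methylundec-1-yne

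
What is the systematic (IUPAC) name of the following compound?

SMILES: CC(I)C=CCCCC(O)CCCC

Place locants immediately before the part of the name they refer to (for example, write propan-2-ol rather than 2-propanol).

11-iodododec-9-en-5-ol

The longest carbon chain that includes the –OH group and the multiple bond has 12 carbons, so the parent hydride is dodecane.
The highest-priority functional group is an alcohol (–OH), so the name ends in -ol.
There is one C=C double bond, indicated by the ending -ene.
Number the chain so that numbering from this end puts the hydroxyl group at C-5 rather than C-8.
This places the hydroxyl at C-5; the double bond between C-9 and C-10; an iodo group at C-11.
The name is 11-iodododec-9-en-5-ol.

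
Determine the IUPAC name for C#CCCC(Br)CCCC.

5-bromonon-1-yne

The longest carbon chain that includes the multiple bond has 9 carbons, so the parent hydride is nonane.
The chain contains a C≡C triple bond, so the unsaturation ending is -yne.
Number the chain so that numbering from this end puts the triple bond at C-1 rather than C-8.
This places the triple bond between C-1 and C-2; a bromo group at C-5.
The name is 5-bromonon-1-yne.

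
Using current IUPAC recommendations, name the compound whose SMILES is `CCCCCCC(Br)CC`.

3-bromononane

The longest continuous carbon chain has 9 atoms, so the parent hydride is nonane.
Choose the numbering such that the substituent locant set {3} is lower than {7} at the first point of difference.
This places a bromo group at C-3.
Assembling the pieces gives 3-bromononane.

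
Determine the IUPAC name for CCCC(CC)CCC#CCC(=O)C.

The longest carbon chain that includes the carbonyl and the multiple bond has 11 carbons, so the parent hydride is undecane.
The principal characteristic group is a ketone (C=O on an internal carbon), named with the suffix -one.
There is one C≡C triple bond, indicated by the ending -yne.
Number the chain so that numbering from this end puts the carbonyl group at C-2 rather than C-10.
With this numbering: the carbonyl at C-2; the triple bond between C-4 and C-5; an ethyl group at C-8.
The name is 8-ethylundec-4-yn-2-one.

8-ethylundec-4-yn-2-one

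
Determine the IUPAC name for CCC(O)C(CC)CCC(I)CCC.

4-ethyl-7-iododecan-3-ol

The longest chain bearing the –OH group is 10 carbons long (decane).
The principal characteristic group is an alcohol (–OH), named with the suffix -ol.
Number the chain so that numbering from this end puts the hydroxyl group at C-3 rather than C-8.
With this numbering: the hydroxyl at C-3; an ethyl group at C-4; an iodo group at C-7.
Prefixes are listed alphabetically: ethyl, iodo.
Putting it together: 4-ethyl-7-iododecan-3-ol.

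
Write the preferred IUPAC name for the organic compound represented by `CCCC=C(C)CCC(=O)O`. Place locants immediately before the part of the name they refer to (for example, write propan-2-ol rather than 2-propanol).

Counting along the main chain through the –COOH group and the multiple bond gives 8 carbons: the parent is octane.
The highest-priority functional group is a carboxylic acid (terminal –COOH), so the name ends in -oic acid.
There is one C=C double bond, indicated by the ending -ene.
Number the chain so that the carboxylic acid carbon is C-1 by definition.
That gives the double bond between C-4 and C-5; a methyl group at C-4.
The name is 4-methyloct-4-enoic acid.

4-methyloct-4-enoic acid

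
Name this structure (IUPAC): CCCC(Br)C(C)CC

The longest continuous carbon chain has 7 atoms, so the parent hydride is heptane.
Choose the numbering such that the substituent locant set {3,4} is lower than {4,5} at the first point of difference.
This places a bromo group at C-4; a methyl group at C-3.
Prefixes are listed alphabetically: bromo, methyl.
Putting it together: 4-bromo-3-methylheptane.

4-bromo-3-methylheptane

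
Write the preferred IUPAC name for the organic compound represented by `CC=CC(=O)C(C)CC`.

5-methylhept-2-en-4-one

Counting along the main chain through the carbonyl and the multiple bond gives 7 carbons: the parent is heptane.
The principal characteristic group is a ketone (C=O on an internal carbon), named with the suffix -one.
There is one C=C double bond, indicated by the ending -ene.
The numbering direction is chosen so that numbering from this end puts the double bond at C-2 rather than C-5.
With this numbering: the carbonyl at C-4; the double bond between C-2 and C-3; a methyl group at C-5.
Assembling the pieces gives 5-methylhept-2-en-4-one.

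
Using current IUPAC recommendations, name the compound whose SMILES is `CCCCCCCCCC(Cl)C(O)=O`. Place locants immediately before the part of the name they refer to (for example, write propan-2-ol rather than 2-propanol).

The longest chain bearing the –COOH group is 11 carbons long (undecane).
A carboxylic acid (terminal –COOH) is the principal characteristic group, giving the suffix -oic acid.
The numbering direction is chosen so that the carboxylic acid carbon is C-1 by definition.
This places a chloro group at C-2.
The name is 2-chloroundecanoic acid.

2-chloroundecanoic acid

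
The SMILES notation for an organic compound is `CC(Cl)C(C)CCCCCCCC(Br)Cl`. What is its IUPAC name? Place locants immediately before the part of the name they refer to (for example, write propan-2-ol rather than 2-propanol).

The longest continuous carbon chain has 11 atoms, so the parent hydride is undecane.
The numbering direction is chosen so that the substituent locant set {1,1,9,10} is lower than {2,3,11,11} at the first point of difference.
That gives a bromo group at C-1; chloro groups at C-1 and C-10; a methyl group at C-9.
Prefixes are listed alphabetically: bromo, chloro, methyl.
Putting it together: 1-bromo-1,10-dichloro-9-methylundecane.

1-bromo-1,10-dichloro-9-methylundecane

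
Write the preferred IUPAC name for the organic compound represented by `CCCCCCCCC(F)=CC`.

3-fluoroundec-2-ene

The longest chain bearing the multiple bond is 11 carbons long (undecane).
The chain contains a C=C double bond, so the unsaturation ending is -ene.
Choose the numbering such that numbering from this end puts the double bond at C-2 rather than C-9.
This places the double bond between C-2 and C-3; a fluoro group at C-3.
The name is 3-fluoroundec-2-ene.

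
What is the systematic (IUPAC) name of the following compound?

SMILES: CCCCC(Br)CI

2-bromo-1-iodohexane

The parent chain contains 6 carbons (hexane).
Number the chain so that the substituent locant set {1,2} is lower than {5,6} at the first point of difference.
With this numbering: a bromo group at C-2; an iodo group at C-1.
Substituent prefixes are cited in alphabetical order (multiplying prefixes like di-/tri- are ignored for ordering).
The name is 2-bromo-1-iodohexane.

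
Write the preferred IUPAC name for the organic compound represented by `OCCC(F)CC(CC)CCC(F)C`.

5-ethyl-3,8-difluorononan-1-ol

The longest carbon chain that includes the –OH group has 9 carbons, so the parent hydride is nonane.
An alcohol (–OH) is the principal characteristic group, giving the suffix -ol.
Choose the numbering such that numbering from this end puts the hydroxyl group at C-1 rather than C-9.
This places the hydroxyl at C-1; an ethyl group at C-5; fluoro groups at C-3 and C-8.
Prefixes are listed alphabetically: ethyl, fluoro.
The name is 5-ethyl-3,8-difluorononan-1-ol.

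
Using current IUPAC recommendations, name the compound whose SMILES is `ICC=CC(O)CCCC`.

1-iodooct-2-en-4-ol

Counting along the main chain through the –OH group and the multiple bond gives 8 carbons: the parent is octane.
An alcohol (–OH) is the principal characteristic group, giving the suffix -ol.
The chain contains a C=C double bond, so the unsaturation ending is -ene.
Number the chain so that numbering from this end puts the hydroxyl group at C-4 rather than C-5.
With this numbering: the hydroxyl at C-4; the double bond between C-2 and C-3; an iodo group at C-1.
Assembling the pieces gives 1-iodooct-2-en-4-ol.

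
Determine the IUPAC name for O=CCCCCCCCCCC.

undecanal

The longest chain bearing the –CHO group is 11 carbons long (undecane).
An aldehyde (terminal –CHO) is the principal characteristic group, giving the suffix -al.
Number the chain so that the aldehyde carbon is C-1 by definition.
Putting it together: undecanal.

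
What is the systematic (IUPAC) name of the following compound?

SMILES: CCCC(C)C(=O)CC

The longest chain bearing the carbonyl is 7 carbons long (heptane).
A ketone (C=O on an internal carbon) is the principal characteristic group, giving the suffix -one.
Choose the numbering such that numbering from this end puts the carbonyl group at C-3 rather than C-5.
With this numbering: the carbonyl at C-3; a methyl group at C-4.
Putting it together: 4-methylheptan-3-one.

4-methylheptan-3-one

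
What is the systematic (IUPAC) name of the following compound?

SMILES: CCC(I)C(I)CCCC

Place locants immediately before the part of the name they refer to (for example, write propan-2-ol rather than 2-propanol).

3,4-diiodooctane

The longest carbon chain is 8 atoms: the parent is octane.
Number the chain so that the substituent locant set {3,4} is lower than {5,6} at the first point of difference.
With this numbering: iodo groups at C-3 and C-4.
Putting it together: 3,4-diiodooctane.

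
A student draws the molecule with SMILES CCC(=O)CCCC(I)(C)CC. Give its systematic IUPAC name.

The longest carbon chain that includes the carbonyl has 9 carbons, so the parent hydride is nonane.
The highest-priority functional group is a ketone (C=O on an internal carbon), so the name ends in -one.
Number the chain so that numbering from this end puts the carbonyl group at C-3 rather than C-7.
With this numbering: the carbonyl at C-3; an iodo group at C-7; a methyl group at C-7.
Prefixes are listed alphabetically: iodo, methyl.
The name is 7-iodo-7-methylnonan-3-one.

7-iodo-7-methylnonan-3-one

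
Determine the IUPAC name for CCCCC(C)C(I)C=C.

3-iodo-4-methyloct-1-ene

Counting along the main chain through the multiple bond gives 8 carbons: the parent is octane.
The chain contains a C=C double bond, so the unsaturation ending is -ene.
Choose the numbering such that numbering from this end puts the double bond at C-1 rather than C-7.
With this numbering: the double bond between C-1 and C-2; an iodo group at C-3; a methyl group at C-4.
Substituent prefixes are cited in alphabetical order (multiplying prefixes like di-/tri- are ignored for ordering).
The name is 3-iodo-4-methyloct-1-ene.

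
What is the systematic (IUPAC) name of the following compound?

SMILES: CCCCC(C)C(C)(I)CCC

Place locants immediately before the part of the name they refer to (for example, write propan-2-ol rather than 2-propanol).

4-iodo-4,5-dimethylnonane

The parent chain contains 9 carbons (nonane).
The numbering direction is chosen so that the substituent locant set {4,4,5} is lower than {5,6,6} at the first point of difference.
With this numbering: an iodo group at C-4; methyl groups at C-4 and C-5.
Substituent prefixes are cited in alphabetical order (multiplying prefixes like di-/tri- are ignored for ordering).
Putting it together: 4-iodo-4,5-dimethylnonane.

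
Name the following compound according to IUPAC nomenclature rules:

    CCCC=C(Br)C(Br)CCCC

The longest carbon chain that includes the multiple bond has 10 carbons, so the parent hydride is decane.
A C=C double bond in the chain gives the infix -ene-.
Choose the numbering such that numbering from this end puts the double bond at C-4 rather than C-6.
This places the double bond between C-4 and C-5; bromo groups at C-5 and C-6.
Putting it together: 5,6-dibromodec-4-ene.

5,6-dibromodec-4-ene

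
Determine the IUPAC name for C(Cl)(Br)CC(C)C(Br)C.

The longest continuous carbon chain has 5 atoms, so the parent hydride is pentane.
Choose the numbering such that the substituent locant set {1,1,3,4} is lower than {2,3,5,5} at the first point of difference.
This places bromo groups at C-1 and C-4; a chloro group at C-1; a methyl group at C-3.
Substituent prefixes are cited in alphabetical order (multiplying prefixes like di-/tri- are ignored for ordering).
Putting it together: 1,4-dibromo-1-chloro-3-methylpentane.

1,4-dibromo-1-chloro-3-methylpentane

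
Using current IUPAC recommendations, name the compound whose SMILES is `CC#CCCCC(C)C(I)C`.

Counting along the main chain through the multiple bond gives 9 carbons: the parent is nonane.
The chain contains a C≡C triple bond, so the unsaturation ending is -yne.
The numbering direction is chosen so that numbering from this end puts the triple bond at C-2 rather than C-7.
That gives the triple bond between C-2 and C-3; an iodo group at C-8; a methyl group at C-7.
The substituents are ordered alphabetically, ignoring any di-/tri- multipliers.
Assembling the pieces gives 8-iodo-7-methylnon-2-yne.

8-iodo-7-methylnon-2-yne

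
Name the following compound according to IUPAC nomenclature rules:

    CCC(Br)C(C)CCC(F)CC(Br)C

2,8-dibromo-4-fluoro-7-methyldecane

The longest carbon chain is 10 atoms: the parent is decane.
The numbering direction is chosen so that the substituent locant set {2,4,7,8} is lower than {3,4,7,9} at the first point of difference.
This places bromo groups at C-2 and C-8; a fluoro group at C-4; a methyl group at C-7.
The substituents are ordered alphabetically, ignoring any di-/tri- multipliers.
The name is 2,8-dibromo-4-fluoro-7-methyldecane.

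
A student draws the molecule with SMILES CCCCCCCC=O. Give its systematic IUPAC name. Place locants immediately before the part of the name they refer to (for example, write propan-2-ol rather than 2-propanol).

The longest chain bearing the –CHO group is 8 carbons long (octane).
An aldehyde (terminal –CHO) is the principal characteristic group, giving the suffix -al.
Number the chain so that the aldehyde carbon is C-1 by definition.
Assembling the pieces gives octanal.

octanal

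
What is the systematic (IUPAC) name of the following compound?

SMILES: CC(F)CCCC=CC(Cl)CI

The longest chain bearing the multiple bond is 9 carbons long (nonane).
The chain contains a C=C double bond, so the unsaturation ending is -ene.
The numbering direction is chosen so that numbering from this end puts the double bond at C-3 rather than C-6.
With this numbering: the double bond between C-3 and C-4; a chloro group at C-2; a fluoro group at C-8; an iodo group at C-1.
The substituents are ordered alphabetically, ignoring any di-/tri- multipliers.
Putting it together: 2-chloro-8-fluoro-1-iodonon-3-ene.

2-chloro-8-fluoro-1-iodonon-3-ene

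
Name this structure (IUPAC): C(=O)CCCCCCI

Counting along the main chain through the –CHO group gives 7 carbons: the parent is heptane.
The principal characteristic group is an aldehyde (terminal –CHO), named with the suffix -al.
Number the chain so that the aldehyde carbon is C-1 by definition.
That gives an iodo group at C-7.
The name is 7-iodoheptanal.

7-iodoheptanal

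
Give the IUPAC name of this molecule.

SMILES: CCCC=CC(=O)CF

The longest chain bearing the carbonyl and the multiple bond is 7 carbons long (heptane).
The principal characteristic group is a ketone (C=O on an internal carbon), named with the suffix -one.
A C=C double bond in the chain gives the infix -ene-.
Choose the numbering such that numbering from this end puts the carbonyl group at C-2 rather than C-6.
This places the carbonyl at C-2; the double bond between C-3 and C-4; a fluoro group at C-1.
The name is 1-fluorohept-3-en-2-one.

1-fluorohept-3-en-2-one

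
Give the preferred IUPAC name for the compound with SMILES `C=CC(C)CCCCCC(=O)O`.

7-methylnon-8-enoic acid

The longest chain bearing the –COOH group and the multiple bond is 9 carbons long (nonane).
A carboxylic acid (terminal –COOH) is the principal characteristic group, giving the suffix -oic acid.
A C=C double bond in the chain gives the infix -ene-.
Number the chain so that the carboxylic acid carbon is C-1 by definition.
With this numbering: the double bond between C-8 and C-9; a methyl group at C-7.
Putting it together: 7-methylnon-8-enoic acid.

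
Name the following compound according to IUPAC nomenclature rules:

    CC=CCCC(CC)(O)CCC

The longest chain bearing the –OH group and the multiple bond is 9 carbons long (nonane).
The highest-priority functional group is an alcohol (–OH), so the name ends in -ol.
There is one C=C double bond, indicated by the ending -ene.
Choose the numbering such that numbering from this end puts the hydroxyl group at C-4 rather than C-6.
This places the hydroxyl at C-4; the double bond between C-7 and C-8; an ethyl group at C-4.
Putting it together: 4-ethylnon-7-en-4-ol.

4-ethylnon-7-en-4-ol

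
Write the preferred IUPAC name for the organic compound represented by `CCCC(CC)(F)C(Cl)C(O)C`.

The longest chain bearing the –OH group is 7 carbons long (heptane).
The highest-priority functional group is an alcohol (–OH), so the name ends in -ol.
Number the chain so that numbering from this end puts the hydroxyl group at C-2 rather than C-6.
With this numbering: the hydroxyl at C-2; a chloro group at C-3; an ethyl group at C-4; a fluoro group at C-4.
The substituents are ordered alphabetically, ignoring any di-/tri- multipliers.
The name is 3-chloro-4-ethyl-4-fluoroheptan-2-ol.

3-chloro-4-ethyl-4-fluoroheptan-2-ol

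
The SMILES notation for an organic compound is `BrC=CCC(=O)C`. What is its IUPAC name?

Counting along the main chain through the carbonyl and the multiple bond gives 5 carbons: the parent is pentane.
A ketone (C=O on an internal carbon) is the principal characteristic group, giving the suffix -one.
The chain contains a C=C double bond, so the unsaturation ending is -ene.
The numbering direction is chosen so that numbering from this end puts the carbonyl group at C-2 rather than C-4.
That gives the carbonyl at C-2; the double bond between C-4 and C-5; a bromo group at C-5.
The name is 5-bromopent-4-en-2-one.

5-bromopent-4-en-2-one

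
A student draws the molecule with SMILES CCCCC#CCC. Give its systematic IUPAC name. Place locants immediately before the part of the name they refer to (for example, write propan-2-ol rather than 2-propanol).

Counting along the main chain through the multiple bond gives 8 carbons: the parent is octane.
There is one C≡C triple bond, indicated by the ending -yne.
Number the chain so that numbering from this end puts the triple bond at C-3 rather than C-5.
With this numbering: the triple bond between C-3 and C-4.
Assembling the pieces gives oct-3-yne.

oct-3-yne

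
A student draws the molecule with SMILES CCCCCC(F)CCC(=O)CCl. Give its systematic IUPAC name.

Counting along the main chain through the carbonyl gives 10 carbons: the parent is decane.
The principal characteristic group is a ketone (C=O on an internal carbon), named with the suffix -one.
The numbering direction is chosen so that numbering from this end puts the carbonyl group at C-2 rather than C-9.
With this numbering: the carbonyl at C-2; a chloro group at C-1; a fluoro group at C-5.
Substituent prefixes are cited in alphabetical order (multiplying prefixes like di-/tri- are ignored for ordering).
Putting it together: 1-chloro-5-fluorodecan-2-one.

1-chloro-5-fluorodecan-2-one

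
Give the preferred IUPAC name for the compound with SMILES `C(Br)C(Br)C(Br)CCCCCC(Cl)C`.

The longest carbon chain is 10 atoms: the parent is decane.
Number the chain so that the substituent locant set {1,2,3,9} is lower than {2,8,9,10} at the first point of difference.
That gives bromo groups at C-1 and C-2 and C-3; a chloro group at C-9.
Substituent prefixes are cited in alphabetical order (multiplying prefixes like di-/tri- are ignored for ordering).
Assembling the pieces gives 1,2,3-tribromo-9-chlorodecane.

1,2,3-tribromo-9-chlorodecane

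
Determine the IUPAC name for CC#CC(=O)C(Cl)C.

The longest chain bearing the carbonyl and the multiple bond is 6 carbons long (hexane).
The highest-priority functional group is a ketone (C=O on an internal carbon), so the name ends in -one.
The chain contains a C≡C triple bond, so the unsaturation ending is -yne.
Choose the numbering such that numbering from this end puts the carbonyl group at C-3 rather than C-4.
That gives the carbonyl at C-3; the triple bond between C-4 and C-5; a chloro group at C-2.
Putting it together: 2-chlorohex-4-yn-3-one.

2-chlorohex-4-yn-3-one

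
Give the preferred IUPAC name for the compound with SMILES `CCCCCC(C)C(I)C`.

The parent chain contains 8 carbons (octane).
The numbering direction is chosen so that the substituent locant set {2,3} is lower than {6,7} at the first point of difference.
That gives an iodo group at C-2; a methyl group at C-3.
Prefixes are listed alphabetically: iodo, methyl.
Putting it together: 2-iodo-3-methyloctane.

2-iodo-3-methyloctane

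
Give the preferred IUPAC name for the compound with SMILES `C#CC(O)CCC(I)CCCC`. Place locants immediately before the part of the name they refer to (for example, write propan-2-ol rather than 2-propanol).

6-iododec-1-yn-3-ol

Counting along the main chain through the –OH group and the multiple bond gives 10 carbons: the parent is decane.
An alcohol (–OH) is the principal characteristic group, giving the suffix -ol.
The chain contains a C≡C triple bond, so the unsaturation ending is -yne.
Number the chain so that numbering from this end puts the hydroxyl group at C-3 rather than C-8.
With this numbering: the hydroxyl at C-3; the triple bond between C-1 and C-2; an iodo group at C-6.
The name is 6-iododec-1-yn-3-ol.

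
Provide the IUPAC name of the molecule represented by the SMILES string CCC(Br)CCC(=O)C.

The longest carbon chain that includes the carbonyl has 7 carbons, so the parent hydride is heptane.
The highest-priority functional group is a ketone (C=O on an internal carbon), so the name ends in -one.
The numbering direction is chosen so that numbering from this end puts the carbonyl group at C-2 rather than C-6.
That gives the carbonyl at C-2; a bromo group at C-5.
Putting it together: 5-bromoheptan-2-one.

5-bromoheptan-2-one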